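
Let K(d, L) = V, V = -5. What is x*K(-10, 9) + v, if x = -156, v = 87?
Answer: 867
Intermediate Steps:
K(d, L) = -5
x*K(-10, 9) + v = -156*(-5) + 87 = 780 + 87 = 867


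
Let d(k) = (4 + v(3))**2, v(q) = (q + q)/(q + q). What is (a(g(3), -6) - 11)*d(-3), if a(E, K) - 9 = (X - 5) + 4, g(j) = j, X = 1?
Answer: -50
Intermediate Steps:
v(q) = 1 (v(q) = (2*q)/((2*q)) = (2*q)*(1/(2*q)) = 1)
a(E, K) = 9 (a(E, K) = 9 + ((1 - 5) + 4) = 9 + (-4 + 4) = 9 + 0 = 9)
d(k) = 25 (d(k) = (4 + 1)**2 = 5**2 = 25)
(a(g(3), -6) - 11)*d(-3) = (9 - 11)*25 = -2*25 = -50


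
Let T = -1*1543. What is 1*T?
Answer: -1543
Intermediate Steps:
T = -1543
1*T = 1*(-1543) = -1543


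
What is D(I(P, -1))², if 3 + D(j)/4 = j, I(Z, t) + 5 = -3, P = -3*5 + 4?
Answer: 1936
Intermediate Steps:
P = -11 (P = -15 + 4 = -11)
I(Z, t) = -8 (I(Z, t) = -5 - 3 = -8)
D(j) = -12 + 4*j
D(I(P, -1))² = (-12 + 4*(-8))² = (-12 - 32)² = (-44)² = 1936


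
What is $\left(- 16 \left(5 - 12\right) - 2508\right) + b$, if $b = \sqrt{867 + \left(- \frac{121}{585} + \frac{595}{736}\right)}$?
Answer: $-2396 + \frac{29 \sqrt{1328095210}}{35880} \approx -2366.5$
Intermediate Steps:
$b = \frac{29 \sqrt{1328095210}}{35880}$ ($b = \sqrt{867 + \left(\left(-121\right) \frac{1}{585} + 595 \cdot \frac{1}{736}\right)} = \sqrt{867 + \left(- \frac{121}{585} + \frac{595}{736}\right)} = \sqrt{867 + \frac{259019}{430560}} = \sqrt{\frac{373554539}{430560}} = \frac{29 \sqrt{1328095210}}{35880} \approx 29.455$)
$\left(- 16 \left(5 - 12\right) - 2508\right) + b = \left(- 16 \left(5 - 12\right) - 2508\right) + \frac{29 \sqrt{1328095210}}{35880} = \left(\left(-16\right) \left(-7\right) - 2508\right) + \frac{29 \sqrt{1328095210}}{35880} = \left(112 - 2508\right) + \frac{29 \sqrt{1328095210}}{35880} = -2396 + \frac{29 \sqrt{1328095210}}{35880}$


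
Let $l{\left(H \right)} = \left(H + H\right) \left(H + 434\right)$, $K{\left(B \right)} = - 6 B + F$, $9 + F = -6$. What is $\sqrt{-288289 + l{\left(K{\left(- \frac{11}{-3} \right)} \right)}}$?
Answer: $7 i \sqrt{6483} \approx 563.62 i$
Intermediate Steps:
$F = -15$ ($F = -9 - 6 = -15$)
$K{\left(B \right)} = -15 - 6 B$ ($K{\left(B \right)} = - 6 B - 15 = -15 - 6 B$)
$l{\left(H \right)} = 2 H \left(434 + H\right)$
$\sqrt{-288289 + l{\left(K{\left(- \frac{11}{-3} \right)} \right)}} = \sqrt{-288289 + 2 \left(-15 - 6 \left(- \frac{11}{-3}\right)\right) \left(434 - \left(15 + 6 \left(- \frac{11}{-3}\right)\right)\right)} = \sqrt{-288289 + 2 \left(-15 - 6 \left(\left(-11\right) \left(- \frac{1}{3}\right)\right)\right) \left(434 - \left(15 + 6 \left(\left(-11\right) \left(- \frac{1}{3}\right)\right)\right)\right)} = \sqrt{-288289 + 2 \left(-15 - 22\right) \left(434 - 37\right)} = \sqrt{-288289 + 2 \left(-37\right) \left(434 - 37\right)} = \sqrt{-288289 + 2 \left(-37\right) 397} = \sqrt{-288289 - 29378} = \sqrt{-317667} = 7 i \sqrt{6483}$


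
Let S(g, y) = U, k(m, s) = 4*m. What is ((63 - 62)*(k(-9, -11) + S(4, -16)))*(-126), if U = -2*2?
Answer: 5040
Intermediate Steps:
U = -4
S(g, y) = -4
((63 - 62)*(k(-9, -11) + S(4, -16)))*(-126) = ((63 - 62)*(4*(-9) - 4))*(-126) = (1*(-36 - 4))*(-126) = (1*(-40))*(-126) = -40*(-126) = 5040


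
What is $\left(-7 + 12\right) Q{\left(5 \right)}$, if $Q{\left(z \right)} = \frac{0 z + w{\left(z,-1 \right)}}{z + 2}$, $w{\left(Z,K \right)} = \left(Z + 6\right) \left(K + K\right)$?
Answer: $- \frac{110}{7} \approx -15.714$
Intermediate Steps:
$w{\left(Z,K \right)} = 2 K \left(6 + Z\right)$ ($w{\left(Z,K \right)} = \left(6 + Z\right) 2 K = 2 K \left(6 + Z\right)$)
$Q{\left(z \right)} = \frac{-12 - 2 z}{2 + z}$ ($Q{\left(z \right)} = \frac{0 z + 2 \left(-1\right) \left(6 + z\right)}{z + 2} = \frac{0 - \left(12 + 2 z\right)}{2 + z} = \frac{-12 - 2 z}{2 + z}$)
$\left(-7 + 12\right) Q{\left(5 \right)} = \left(-7 + 12\right) \frac{2 \left(-6 - 5\right)}{2 + 5} = 5 \frac{2 \left(-6 - 5\right)}{7} = 5 \cdot 2 \cdot \frac{1}{7} \left(-11\right) = 5 \left(- \frac{22}{7}\right) = - \frac{110}{7}$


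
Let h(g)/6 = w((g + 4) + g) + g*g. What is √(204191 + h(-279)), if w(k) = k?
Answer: √667913 ≈ 817.26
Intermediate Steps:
h(g) = 24 + 6*g² + 12*g (h(g) = 6*(((g + 4) + g) + g*g) = 6*(((4 + g) + g) + g²) = 6*((4 + 2*g) + g²) = 6*(4 + g² + 2*g) = 24 + 6*g² + 12*g)
√(204191 + h(-279)) = √(204191 + (24 + 6*(-279)² + 12*(-279))) = √(204191 + (24 + 6*77841 - 3348)) = √(204191 + (24 + 467046 - 3348)) = √(204191 + 463722) = √667913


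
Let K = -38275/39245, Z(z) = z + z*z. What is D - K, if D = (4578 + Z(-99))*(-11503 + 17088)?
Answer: 625987583855/7849 ≈ 7.9754e+7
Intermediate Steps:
Z(z) = z + z²
K = -7655/7849 (K = -38275*1/39245 = -7655/7849 ≈ -0.97528)
D = 79753800 (D = (4578 - 99*(1 - 99))*(-11503 + 17088) = (4578 - 99*(-98))*5585 = (4578 + 9702)*5585 = 14280*5585 = 79753800)
D - K = 79753800 - 1*(-7655/7849) = 79753800 + 7655/7849 = 625987583855/7849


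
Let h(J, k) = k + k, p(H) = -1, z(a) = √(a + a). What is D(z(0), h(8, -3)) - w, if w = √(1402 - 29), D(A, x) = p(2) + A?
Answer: -1 - √1373 ≈ -38.054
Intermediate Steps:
z(a) = √2*√a (z(a) = √(2*a) = √2*√a)
h(J, k) = 2*k
D(A, x) = -1 + A
w = √1373 ≈ 37.054
D(z(0), h(8, -3)) - w = (-1 + √2*√0) - √1373 = (-1 + √2*0) - √1373 = (-1 + 0) - √1373 = -1 - √1373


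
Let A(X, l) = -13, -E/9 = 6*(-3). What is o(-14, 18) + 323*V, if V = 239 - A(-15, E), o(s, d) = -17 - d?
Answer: 81361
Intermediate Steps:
E = 162 (E = -54*(-3) = -9*(-18) = 162)
V = 252 (V = 239 - 1*(-13) = 239 + 13 = 252)
o(-14, 18) + 323*V = (-17 - 1*18) + 323*252 = (-17 - 18) + 81396 = -35 + 81396 = 81361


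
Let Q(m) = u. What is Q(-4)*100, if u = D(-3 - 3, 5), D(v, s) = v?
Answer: -600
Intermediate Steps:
u = -6 (u = -3 - 3 = -6)
Q(m) = -6
Q(-4)*100 = -6*100 = -600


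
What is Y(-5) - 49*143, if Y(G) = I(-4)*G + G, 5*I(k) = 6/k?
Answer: -14021/2 ≈ -7010.5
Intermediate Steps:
I(k) = 6/(5*k) (I(k) = (6/k)/5 = 6/(5*k))
Y(G) = 7*G/10 (Y(G) = ((6/5)/(-4))*G + G = ((6/5)*(-¼))*G + G = -3*G/10 + G = 7*G/10)
Y(-5) - 49*143 = (7/10)*(-5) - 49*143 = -7/2 - 7007 = -14021/2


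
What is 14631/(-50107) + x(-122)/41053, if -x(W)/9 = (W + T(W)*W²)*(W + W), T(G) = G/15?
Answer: -1092989931867/168610055 ≈ -6482.4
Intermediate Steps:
T(G) = G/15 (T(G) = G*(1/15) = G/15)
x(W) = -18*W*(W + W³/15) (x(W) = -9*(W + (W/15)*W²)*(W + W) = -9*(W + W³/15)*2*W = -18*W*(W + W³/15))
14631/(-50107) + x(-122)/41053 = 14631/(-50107) + ((6/5)*(-122)²*(-15 - 1*(-122)²))/41053 = 14631*(-1/50107) + ((6/5)*14884*(-15 - 1*14884))*(1/41053) = -14631/50107 + ((6/5)*14884*(-15 - 14884))*(1/41053) = -14631/50107 + ((6/5)*14884*(-14899))*(1/41053) = -14631/50107 - 1330540296/5*1/41053 = -14631/50107 - 21812136/3365 = -1092989931867/168610055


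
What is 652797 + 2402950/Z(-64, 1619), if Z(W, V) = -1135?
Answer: 147704329/227 ≈ 6.5068e+5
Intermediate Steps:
652797 + 2402950/Z(-64, 1619) = 652797 + 2402950/(-1135) = 652797 + 2402950*(-1/1135) = 652797 - 480590/227 = 147704329/227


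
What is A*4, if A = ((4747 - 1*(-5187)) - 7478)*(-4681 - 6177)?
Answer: -106668992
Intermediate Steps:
A = -26667248 (A = ((4747 + 5187) - 7478)*(-10858) = (9934 - 7478)*(-10858) = 2456*(-10858) = -26667248)
A*4 = -26667248*4 = -106668992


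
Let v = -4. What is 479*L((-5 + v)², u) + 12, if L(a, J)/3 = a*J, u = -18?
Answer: -2095134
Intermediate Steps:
L(a, J) = 3*J*a (L(a, J) = 3*(a*J) = 3*(J*a) = 3*J*a)
479*L((-5 + v)², u) + 12 = 479*(3*(-18)*(-5 - 4)²) + 12 = 479*(3*(-18)*(-9)²) + 12 = 479*(3*(-18)*81) + 12 = 479*(-4374) + 12 = -2095146 + 12 = -2095134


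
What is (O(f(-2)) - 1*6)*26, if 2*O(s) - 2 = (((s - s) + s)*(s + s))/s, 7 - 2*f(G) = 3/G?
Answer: -39/2 ≈ -19.500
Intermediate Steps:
f(G) = 7/2 - 3/(2*G)
O(s) = 1 + s (O(s) = 1 + ((((s - s) + s)*(s + s))/s)/2 = 1 + (((0 + s)*(2*s))/s)/2 = 1 + ((s*(2*s))/s)/2 = 1 + ((2*s²)/s)/2 = 1 + (2*s)/2 = 1 + s)
(O(f(-2)) - 1*6)*26 = ((1 + (½)*(-3 + 7*(-2))/(-2)) - 1*6)*26 = ((1 + (½)*(-½)*(-3 - 14)) - 6)*26 = ((1 + (½)*(-½)*(-17)) - 6)*26 = ((1 + 17/4) - 6)*26 = (21/4 - 6)*26 = -¾*26 = -39/2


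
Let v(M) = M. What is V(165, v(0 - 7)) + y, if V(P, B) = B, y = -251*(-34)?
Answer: 8527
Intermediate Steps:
y = 8534
V(165, v(0 - 7)) + y = (0 - 7) + 8534 = -7 + 8534 = 8527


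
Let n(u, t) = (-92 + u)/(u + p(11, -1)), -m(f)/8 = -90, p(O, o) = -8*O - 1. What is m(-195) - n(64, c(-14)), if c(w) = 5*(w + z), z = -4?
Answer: 17972/25 ≈ 718.88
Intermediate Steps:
p(O, o) = -1 - 8*O
m(f) = 720 (m(f) = -8*(-90) = 720)
c(w) = -20 + 5*w (c(w) = 5*(w - 4) = 5*(-4 + w) = -20 + 5*w)
n(u, t) = (-92 + u)/(-89 + u) (n(u, t) = (-92 + u)/(u + (-1 - 8*11)) = (-92 + u)/(u + (-1 - 88)) = (-92 + u)/(u - 89) = (-92 + u)/(-89 + u))
m(-195) - n(64, c(-14)) = 720 - (-92 + 64)/(-89 + 64) = 720 - (-28)/(-25) = 720 - (-1)*(-28)/25 = 720 - 1*28/25 = 720 - 28/25 = 17972/25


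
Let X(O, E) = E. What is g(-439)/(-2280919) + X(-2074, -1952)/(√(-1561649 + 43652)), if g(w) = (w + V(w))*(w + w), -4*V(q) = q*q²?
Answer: 37140612957/4561838 + 1952*I*√1517997/1517997 ≈ 8141.6 + 1.5843*I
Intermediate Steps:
V(q) = -q³/4 (V(q) = -q*q²/4 = -q³/4)
g(w) = 2*w*(w - w³/4) (g(w) = (w - w³/4)*(w + w) = (w - w³/4)*(2*w) = 2*w*(w - w³/4))
g(-439)/(-2280919) + X(-2074, -1952)/(√(-1561649 + 43652)) = ((½)*(-439)²*(4 - 1*(-439)²))/(-2280919) - 1952/√(-1561649 + 43652) = ((½)*192721*(4 - 1*192721))*(-1/2280919) - 1952*(-I*√1517997/1517997) = ((½)*192721*(4 - 192721))*(-1/2280919) - 1952*(-I*√1517997/1517997) = ((½)*192721*(-192717))*(-1/2280919) - (-1952)*I*√1517997/1517997 = -37140612957/2*(-1/2280919) + 1952*I*√1517997/1517997 = 37140612957/4561838 + 1952*I*√1517997/1517997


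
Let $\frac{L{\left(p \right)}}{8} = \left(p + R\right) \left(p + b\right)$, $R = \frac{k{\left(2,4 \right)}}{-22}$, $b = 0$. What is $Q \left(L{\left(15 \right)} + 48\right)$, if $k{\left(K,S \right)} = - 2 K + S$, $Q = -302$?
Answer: $-558096$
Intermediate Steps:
$k{\left(K,S \right)} = S - 2 K$
$R = 0$ ($R = \frac{4 - 4}{-22} = \left(4 - 4\right) \left(- \frac{1}{22}\right) = 0 \left(- \frac{1}{22}\right) = 0$)
$L{\left(p \right)} = 8 p^{2}$ ($L{\left(p \right)} = 8 \left(p + 0\right) \left(p + 0\right) = 8 p p = 8 p^{2}$)
$Q \left(L{\left(15 \right)} + 48\right) = - 302 \left(8 \cdot 15^{2} + 48\right) = - 302 \left(8 \cdot 225 + 48\right) = - 302 \left(1800 + 48\right) = \left(-302\right) 1848 = -558096$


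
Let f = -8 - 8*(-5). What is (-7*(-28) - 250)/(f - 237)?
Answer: 54/205 ≈ 0.26341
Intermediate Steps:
f = 32 (f = -8 + 40 = 32)
(-7*(-28) - 250)/(f - 237) = (-7*(-28) - 250)/(32 - 237) = (196 - 250)/(-205) = -54*(-1/205) = 54/205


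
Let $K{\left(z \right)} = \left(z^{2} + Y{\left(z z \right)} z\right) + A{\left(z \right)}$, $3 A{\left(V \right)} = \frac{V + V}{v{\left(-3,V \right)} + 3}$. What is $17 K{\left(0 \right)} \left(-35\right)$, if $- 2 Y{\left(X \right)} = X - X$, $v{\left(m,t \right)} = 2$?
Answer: $0$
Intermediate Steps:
$Y{\left(X \right)} = 0$ ($Y{\left(X \right)} = - \frac{X - X}{2} = \left(- \frac{1}{2}\right) 0 = 0$)
$A{\left(V \right)} = \frac{2 V}{15}$ ($A{\left(V \right)} = \frac{\left(V + V\right) \frac{1}{2 + 3}}{3} = \frac{2 V \frac{1}{5}}{3} = \frac{\frac{2}{5} V}{3} = \frac{2 V}{15}$)
$K{\left(z \right)} = z^{2} + \frac{2 z}{15}$ ($K{\left(z \right)} = \left(z^{2} + 0 z\right) + \frac{2 z}{15} = \left(z^{2} + 0\right) + \frac{2 z}{15} = z^{2} + \frac{2 z}{15}$)
$17 K{\left(0 \right)} \left(-35\right) = 17 \cdot \frac{1}{15} \cdot 0 \left(2 + 15 \cdot 0\right) \left(-35\right) = 17 \cdot \frac{1}{15} \cdot 0 \left(2 + 0\right) \left(-35\right) = 17 \cdot \frac{1}{15} \cdot 0 \cdot 2 \left(-35\right) = 17 \cdot 0 \left(-35\right) = 0 \left(-35\right) = 0$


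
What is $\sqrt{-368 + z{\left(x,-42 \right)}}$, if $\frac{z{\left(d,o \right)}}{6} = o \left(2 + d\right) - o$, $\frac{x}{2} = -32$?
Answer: $2 \sqrt{3877} \approx 124.53$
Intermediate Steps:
$x = -64$ ($x = 2 \left(-32\right) = -64$)
$z{\left(d,o \right)} = - 6 o + 6 o \left(2 + d\right)$ ($z{\left(d,o \right)} = 6 \left(o \left(2 + d\right) - o\right) = 6 \left(- o + o \left(2 + d\right)\right) = - 6 o + 6 o \left(2 + d\right)$)
$\sqrt{-368 + z{\left(x,-42 \right)}} = \sqrt{-368 + 6 \left(-42\right) \left(1 - 64\right)} = \sqrt{-368 + 6 \left(-42\right) \left(-63\right)} = \sqrt{-368 + 15876} = \sqrt{15508} = 2 \sqrt{3877}$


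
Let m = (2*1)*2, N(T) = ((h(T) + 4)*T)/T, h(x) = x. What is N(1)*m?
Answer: 20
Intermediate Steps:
N(T) = 4 + T (N(T) = ((T + 4)*T)/T = ((4 + T)*T)/T = (T*(4 + T))/T = 4 + T)
m = 4 (m = 2*2 = 4)
N(1)*m = (4 + 1)*4 = 5*4 = 20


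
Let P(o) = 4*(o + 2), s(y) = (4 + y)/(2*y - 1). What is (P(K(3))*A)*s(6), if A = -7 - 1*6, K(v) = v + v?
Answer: -4160/11 ≈ -378.18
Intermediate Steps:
s(y) = (4 + y)/(-1 + 2*y)
K(v) = 2*v
A = -13 (A = -7 - 6 = -13)
P(o) = 8 + 4*o (P(o) = 4*(2 + o) = 8 + 4*o)
(P(K(3))*A)*s(6) = ((8 + 4*(2*3))*(-13))*((4 + 6)/(-1 + 2*6)) = ((8 + 4*6)*(-13))*(10/(-1 + 12)) = ((8 + 24)*(-13))*(10/11) = (32*(-13))*((1/11)*10) = -416*10/11 = -4160/11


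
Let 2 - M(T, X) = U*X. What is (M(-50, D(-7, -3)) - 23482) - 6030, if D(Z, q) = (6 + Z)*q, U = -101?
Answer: -29207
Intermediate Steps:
D(Z, q) = q*(6 + Z)
M(T, X) = 2 + 101*X (M(T, X) = 2 - (-101)*X = 2 + 101*X)
(M(-50, D(-7, -3)) - 23482) - 6030 = ((2 + 101*(-3*(6 - 7))) - 23482) - 6030 = ((2 + 101*(-3*(-1))) - 23482) - 6030 = ((2 + 101*3) - 23482) - 6030 = ((2 + 303) - 23482) - 6030 = (305 - 23482) - 6030 = -23177 - 6030 = -29207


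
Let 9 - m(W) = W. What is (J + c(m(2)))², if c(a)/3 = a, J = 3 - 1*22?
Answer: 4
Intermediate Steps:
m(W) = 9 - W
J = -19 (J = 3 - 22 = -19)
c(a) = 3*a
(J + c(m(2)))² = (-19 + 3*(9 - 1*2))² = (-19 + 3*(9 - 2))² = (-19 + 3*7)² = (-19 + 21)² = 2² = 4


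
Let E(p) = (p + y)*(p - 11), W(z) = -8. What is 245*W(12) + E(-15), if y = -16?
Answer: -1154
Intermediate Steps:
E(p) = (-16 + p)*(-11 + p) (E(p) = (p - 16)*(p - 11) = (-16 + p)*(-11 + p))
245*W(12) + E(-15) = 245*(-8) + (176 + (-15)² - 27*(-15)) = -1960 + (176 + 225 + 405) = -1960 + 806 = -1154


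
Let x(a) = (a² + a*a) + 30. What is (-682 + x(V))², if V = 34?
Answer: 2755600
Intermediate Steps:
x(a) = 30 + 2*a² (x(a) = (a² + a²) + 30 = 2*a² + 30 = 30 + 2*a²)
(-682 + x(V))² = (-682 + (30 + 2*34²))² = (-682 + (30 + 2*1156))² = (-682 + (30 + 2312))² = (-682 + 2342)² = 1660² = 2755600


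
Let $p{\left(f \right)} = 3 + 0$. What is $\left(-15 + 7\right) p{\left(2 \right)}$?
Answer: $-24$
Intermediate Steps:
$p{\left(f \right)} = 3$
$\left(-15 + 7\right) p{\left(2 \right)} = \left(-15 + 7\right) 3 = \left(-8\right) 3 = -24$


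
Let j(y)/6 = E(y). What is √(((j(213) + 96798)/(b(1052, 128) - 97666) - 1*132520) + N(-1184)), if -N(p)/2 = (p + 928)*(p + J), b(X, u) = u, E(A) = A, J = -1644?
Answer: I*√3758983219318838/48769 ≈ 1257.2*I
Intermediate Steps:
j(y) = 6*y
N(p) = -2*(-1644 + p)*(928 + p) (N(p) = -2*(p + 928)*(p - 1644) = -2*(928 + p)*(-1644 + p) = -2*(-1644 + p)*(928 + p))
√(((j(213) + 96798)/(b(1052, 128) - 97666) - 1*132520) + N(-1184)) = √(((6*213 + 96798)/(128 - 97666) - 1*132520) + (3051264 - 2*(-1184)² + 1432*(-1184))) = √(((1278 + 96798)/(-97538) - 132520) + (3051264 - 2*1401856 - 1695488)) = √((98076*(-1/97538) - 132520) + (3051264 - 2803712 - 1695488)) = √((-49038/48769 - 132520) - 1447936) = √(-6462916918/48769 - 1447936) = √(-77077307702/48769) = I*√3758983219318838/48769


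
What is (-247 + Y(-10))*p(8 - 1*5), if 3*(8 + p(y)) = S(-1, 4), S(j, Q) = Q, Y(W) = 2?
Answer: 4900/3 ≈ 1633.3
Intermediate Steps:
p(y) = -20/3 (p(y) = -8 + (⅓)*4 = -8 + 4/3 = -20/3)
(-247 + Y(-10))*p(8 - 1*5) = (-247 + 2)*(-20/3) = -245*(-20/3) = 4900/3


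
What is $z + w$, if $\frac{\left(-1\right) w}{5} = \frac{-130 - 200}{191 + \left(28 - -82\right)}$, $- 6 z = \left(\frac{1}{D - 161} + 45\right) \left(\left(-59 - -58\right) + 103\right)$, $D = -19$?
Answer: $- \frac{41145583}{54180} \approx -759.42$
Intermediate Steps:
$z = - \frac{137683}{180}$ ($z = - \frac{\left(\frac{1}{-19 - 161} + 45\right) \left(\left(-59 - -58\right) + 103\right)}{6} = - \frac{\left(\frac{1}{-180} + 45\right) \left(\left(-59 + 58\right) + 103\right)}{6} = - \frac{\left(- \frac{1}{180} + 45\right) \left(-1 + 103\right)}{6} = - \frac{\frac{8099}{180} \cdot 102}{6} = \left(- \frac{1}{6}\right) \frac{137683}{30} = - \frac{137683}{180} \approx -764.91$)
$w = \frac{1650}{301}$ ($w = - 5 \frac{-130 - 200}{191 + \left(28 - -82\right)} = - 5 \left(- \frac{330}{191 + \left(28 + 82\right)}\right) = - 5 \left(- \frac{330}{191 + 110}\right) = - 5 \left(- \frac{330}{301}\right) = - 5 \left(\left(-330\right) \frac{1}{301}\right) = \left(-5\right) \left(- \frac{330}{301}\right) = \frac{1650}{301} \approx 5.4817$)
$z + w = - \frac{137683}{180} + \frac{1650}{301} = - \frac{41145583}{54180}$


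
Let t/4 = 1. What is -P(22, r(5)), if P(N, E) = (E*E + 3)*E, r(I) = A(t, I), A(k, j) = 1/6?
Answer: -109/216 ≈ -0.50463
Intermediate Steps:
t = 4 (t = 4*1 = 4)
A(k, j) = ⅙
r(I) = ⅙
P(N, E) = E*(3 + E²) (P(N, E) = (E² + 3)*E = (3 + E²)*E = E*(3 + E²))
-P(22, r(5)) = -(3 + (⅙)²)/6 = -(3 + 1/36)/6 = -109/(6*36) = -1*109/216 = -109/216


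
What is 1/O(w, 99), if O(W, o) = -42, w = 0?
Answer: -1/42 ≈ -0.023810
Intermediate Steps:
1/O(w, 99) = 1/(-42) = -1/42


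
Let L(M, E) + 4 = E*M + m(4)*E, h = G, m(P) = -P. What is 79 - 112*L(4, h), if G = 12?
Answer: 527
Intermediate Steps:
h = 12
L(M, E) = -4 - 4*E + E*M (L(M, E) = -4 + (E*M + (-1*4)*E) = -4 + (E*M - 4*E) = -4 + (-4*E + E*M) = -4 - 4*E + E*M)
79 - 112*L(4, h) = 79 - 112*(-4 - 4*12 + 12*4) = 79 - 112*(-4 - 48 + 48) = 79 - 112*(-4) = 79 + 448 = 527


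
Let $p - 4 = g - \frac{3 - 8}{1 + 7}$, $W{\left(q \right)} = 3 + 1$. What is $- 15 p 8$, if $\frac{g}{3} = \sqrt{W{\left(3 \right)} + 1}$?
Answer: $-555 - 360 \sqrt{5} \approx -1360.0$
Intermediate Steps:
$W{\left(q \right)} = 4$
$g = 3 \sqrt{5}$ ($g = 3 \sqrt{4 + 1} = 3 \sqrt{5} \approx 6.7082$)
$p = \frac{37}{8} + 3 \sqrt{5}$ ($p = 4 + \left(3 \sqrt{5} - \frac{3 - 8}{1 + 7}\right) = 4 + \left(3 \sqrt{5} - - \frac{5}{8}\right) = 4 + \left(3 \sqrt{5} - \left(-5\right) \frac{1}{8}\right) = 4 - \left(- \frac{5}{8} - 3 \sqrt{5}\right) = 4 + \left(3 \sqrt{5} + \frac{5}{8}\right) = 4 + \left(\frac{5}{8} + 3 \sqrt{5}\right) = \frac{37}{8} + 3 \sqrt{5} \approx 11.333$)
$- 15 p 8 = - 15 \left(\frac{37}{8} + 3 \sqrt{5}\right) 8 = \left(- \frac{555}{8} - 45 \sqrt{5}\right) 8 = -555 - 360 \sqrt{5}$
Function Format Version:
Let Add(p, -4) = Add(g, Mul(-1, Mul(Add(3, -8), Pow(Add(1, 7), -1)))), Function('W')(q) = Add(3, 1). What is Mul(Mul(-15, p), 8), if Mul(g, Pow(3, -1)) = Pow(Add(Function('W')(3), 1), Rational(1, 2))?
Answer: Add(-555, Mul(-360, Pow(5, Rational(1, 2)))) ≈ -1360.0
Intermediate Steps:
Function('W')(q) = 4
g = Mul(3, Pow(5, Rational(1, 2))) (g = Mul(3, Pow(Add(4, 1), Rational(1, 2))) = Mul(3, Pow(5, Rational(1, 2))) ≈ 6.7082)
p = Add(Rational(37, 8), Mul(3, Pow(5, Rational(1, 2)))) (p = Add(4, Add(Mul(3, Pow(5, Rational(1, 2))), Mul(-1, Mul(Add(3, -8), Pow(Add(1, 7), -1))))) = Add(4, Add(Mul(3, Pow(5, Rational(1, 2))), Mul(-1, Mul(-5, Pow(8, -1))))) = Add(4, Add(Mul(3, Pow(5, Rational(1, 2))), Mul(-1, Mul(-5, Rational(1, 8))))) = Add(4, Add(Mul(3, Pow(5, Rational(1, 2))), Mul(-1, Rational(-5, 8)))) = Add(4, Add(Mul(3, Pow(5, Rational(1, 2))), Rational(5, 8))) = Add(4, Add(Rational(5, 8), Mul(3, Pow(5, Rational(1, 2))))) = Add(Rational(37, 8), Mul(3, Pow(5, Rational(1, 2)))) ≈ 11.333)
Mul(Mul(-15, p), 8) = Mul(Mul(-15, Add(Rational(37, 8), Mul(3, Pow(5, Rational(1, 2))))), 8) = Mul(Add(Rational(-555, 8), Mul(-45, Pow(5, Rational(1, 2)))), 8) = Add(-555, Mul(-360, Pow(5, Rational(1, 2))))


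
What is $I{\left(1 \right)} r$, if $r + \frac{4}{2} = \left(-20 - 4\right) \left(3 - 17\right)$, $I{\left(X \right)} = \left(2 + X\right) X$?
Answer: $1002$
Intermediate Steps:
$I{\left(X \right)} = X \left(2 + X\right)$
$r = 334$ ($r = -2 + \left(-20 - 4\right) \left(3 - 17\right) = -2 - -336 = -2 + 336 = 334$)
$I{\left(1 \right)} r = 1 \left(2 + 1\right) 334 = 1 \cdot 3 \cdot 334 = 3 \cdot 334 = 1002$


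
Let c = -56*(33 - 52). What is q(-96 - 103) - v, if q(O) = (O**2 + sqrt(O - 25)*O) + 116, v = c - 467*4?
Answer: 40521 - 796*I*sqrt(14) ≈ 40521.0 - 2978.4*I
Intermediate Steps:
c = 1064 (c = -56*(-19) = 1064)
v = -804 (v = 1064 - 467*4 = 1064 - 1*1868 = 1064 - 1868 = -804)
q(O) = 116 + O**2 + O*sqrt(-25 + O) (q(O) = (O**2 + sqrt(-25 + O)*O) + 116 = (O**2 + O*sqrt(-25 + O)) + 116 = 116 + O**2 + O*sqrt(-25 + O))
q(-96 - 103) - v = (116 + (-96 - 103)**2 + (-96 - 103)*sqrt(-25 + (-96 - 103))) - 1*(-804) = (116 + (-199)**2 - 199*sqrt(-25 - 199)) + 804 = (116 + 39601 - 796*I*sqrt(14)) + 804 = (39717 - 796*I*sqrt(14)) + 804 = 40521 - 796*I*sqrt(14)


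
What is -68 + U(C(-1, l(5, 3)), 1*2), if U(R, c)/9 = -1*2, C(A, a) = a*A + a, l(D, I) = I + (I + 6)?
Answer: -86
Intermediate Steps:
l(D, I) = 6 + 2*I (l(D, I) = I + (6 + I) = 6 + 2*I)
C(A, a) = a + A*a (C(A, a) = A*a + a = a + A*a)
U(R, c) = -18 (U(R, c) = 9*(-1*2) = 9*(-2) = -18)
-68 + U(C(-1, l(5, 3)), 1*2) = -68 - 18 = -86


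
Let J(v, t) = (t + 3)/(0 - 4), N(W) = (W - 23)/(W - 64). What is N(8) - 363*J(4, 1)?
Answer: 20343/56 ≈ 363.27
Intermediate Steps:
N(W) = (-23 + W)/(-64 + W)
J(v, t) = -¾ - t/4 (J(v, t) = (3 + t)/(-4) = (3 + t)*(-¼) = -¾ - t/4)
N(8) - 363*J(4, 1) = (-23 + 8)/(-64 + 8) - 363*(-¾ - ¼*1) = -15/(-56) - 363*(-¾ - ¼) = -1/56*(-15) - 363*(-1) = 15/56 - 1*(-363) = 15/56 + 363 = 20343/56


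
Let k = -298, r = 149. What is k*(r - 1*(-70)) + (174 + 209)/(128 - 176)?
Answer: -3132959/48 ≈ -65270.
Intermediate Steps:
k*(r - 1*(-70)) + (174 + 209)/(128 - 176) = -298*(149 - 1*(-70)) + (174 + 209)/(128 - 176) = -298*(149 + 70) + 383/(-48) = -298*219 + 383*(-1/48) = -65262 - 383/48 = -3132959/48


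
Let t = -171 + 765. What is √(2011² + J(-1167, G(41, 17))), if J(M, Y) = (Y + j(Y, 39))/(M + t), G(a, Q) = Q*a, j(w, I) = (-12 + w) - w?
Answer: 2*√331950452826/573 ≈ 2011.0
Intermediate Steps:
t = 594
j(w, I) = -12
J(M, Y) = (-12 + Y)/(594 + M) (J(M, Y) = (Y - 12)/(M + 594) = (-12 + Y)/(594 + M))
√(2011² + J(-1167, G(41, 17))) = √(2011² + (-12 + 17*41)/(594 - 1167)) = √(4044121 + (-12 + 697)/(-573)) = √(4044121 - 1/573*685) = √(4044121 - 685/573) = √(2317280648/573) = 2*√331950452826/573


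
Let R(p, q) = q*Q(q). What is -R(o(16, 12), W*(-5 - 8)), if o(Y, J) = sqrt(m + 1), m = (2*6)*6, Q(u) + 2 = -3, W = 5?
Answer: -325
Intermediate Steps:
Q(u) = -5 (Q(u) = -2 - 3 = -5)
m = 72 (m = 12*6 = 72)
o(Y, J) = sqrt(73) (o(Y, J) = sqrt(72 + 1) = sqrt(73))
R(p, q) = -5*q (R(p, q) = q*(-5) = -5*q)
-R(o(16, 12), W*(-5 - 8)) = -(-5)*5*(-5 - 8) = -(-5)*5*(-13) = -(-5)*(-65) = -1*325 = -325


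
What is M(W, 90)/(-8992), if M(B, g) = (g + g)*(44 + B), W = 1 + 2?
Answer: -2115/2248 ≈ -0.94084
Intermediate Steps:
W = 3
M(B, g) = 2*g*(44 + B) (M(B, g) = (2*g)*(44 + B) = 2*g*(44 + B))
M(W, 90)/(-8992) = (2*90*(44 + 3))/(-8992) = (2*90*47)*(-1/8992) = 8460*(-1/8992) = -2115/2248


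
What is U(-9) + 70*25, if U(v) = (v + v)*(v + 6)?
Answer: 1804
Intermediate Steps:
U(v) = 2*v*(6 + v) (U(v) = (2*v)*(6 + v) = 2*v*(6 + v))
U(-9) + 70*25 = 2*(-9)*(6 - 9) + 70*25 = 2*(-9)*(-3) + 1750 = 54 + 1750 = 1804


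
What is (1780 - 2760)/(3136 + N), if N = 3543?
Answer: -980/6679 ≈ -0.14673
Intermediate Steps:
(1780 - 2760)/(3136 + N) = (1780 - 2760)/(3136 + 3543) = -980/6679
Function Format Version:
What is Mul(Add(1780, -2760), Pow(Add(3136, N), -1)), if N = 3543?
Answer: Rational(-980, 6679) ≈ -0.14673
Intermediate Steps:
Mul(Add(1780, -2760), Pow(Add(3136, N), -1)) = Mul(Add(1780, -2760), Pow(Add(3136, 3543), -1)) = Mul(-980, Pow(6679, -1)) = Mul(-980, Rational(1, 6679)) = Rational(-980, 6679)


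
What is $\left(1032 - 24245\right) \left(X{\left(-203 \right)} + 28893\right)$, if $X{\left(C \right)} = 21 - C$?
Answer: $-675892921$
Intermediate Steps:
$\left(1032 - 24245\right) \left(X{\left(-203 \right)} + 28893\right) = \left(1032 - 24245\right) \left(\left(21 - -203\right) + 28893\right) = - 23213 \left(\left(21 + 203\right) + 28893\right) = - 23213 \left(224 + 28893\right) = \left(-23213\right) 29117 = -675892921$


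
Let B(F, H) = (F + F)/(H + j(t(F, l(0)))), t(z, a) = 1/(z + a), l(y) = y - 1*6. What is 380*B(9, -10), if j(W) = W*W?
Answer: -61560/89 ≈ -691.69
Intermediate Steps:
l(y) = -6 + y (l(y) = y - 6 = -6 + y)
t(z, a) = 1/(a + z)
j(W) = W²
B(F, H) = 2*F/(H + (-6 + F)⁻²) (B(F, H) = (F + F)/(H + (1/((-6 + 0) + F))²) = (2*F)/(H + (1/(-6 + F))²) = (2*F)/(H + (-6 + F)⁻²) = 2*F/(H + (-6 + F)⁻²))
380*B(9, -10) = 380*(2*9*(-6 + 9)²/(1 - 10*(-6 + 9)²)) = 380*(2*9*3²/(1 - 10*3²)) = 380*(2*9*9/(1 - 10*9)) = 380*(2*9*9/(1 - 90)) = 380*(2*9*9/(-89)) = 380*(2*9*(-1/89)*9) = 380*(-162/89) = -61560/89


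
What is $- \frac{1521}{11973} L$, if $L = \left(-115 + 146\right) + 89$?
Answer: $- \frac{4680}{307} \approx -15.244$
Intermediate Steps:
$L = 120$ ($L = 31 + 89 = 120$)
$- \frac{1521}{11973} L = - \frac{1521}{11973} \cdot 120 = \left(-1521\right) \frac{1}{11973} \cdot 120 = \left(- \frac{39}{307}\right) 120 = - \frac{4680}{307}$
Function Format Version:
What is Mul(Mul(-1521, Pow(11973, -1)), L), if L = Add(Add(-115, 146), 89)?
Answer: Rational(-4680, 307) ≈ -15.244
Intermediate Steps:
L = 120 (L = Add(31, 89) = 120)
Mul(Mul(-1521, Pow(11973, -1)), L) = Mul(Mul(-1521, Pow(11973, -1)), 120) = Mul(Mul(-1521, Rational(1, 11973)), 120) = Mul(Rational(-39, 307), 120) = Rational(-4680, 307)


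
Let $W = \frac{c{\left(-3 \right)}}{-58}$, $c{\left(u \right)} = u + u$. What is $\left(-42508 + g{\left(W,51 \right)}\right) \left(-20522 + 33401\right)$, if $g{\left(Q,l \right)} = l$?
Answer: $-546803703$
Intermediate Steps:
$c{\left(u \right)} = 2 u$
$W = \frac{3}{29}$ ($W = \frac{2 \left(-3\right)}{-58} = \left(-6\right) \left(- \frac{1}{58}\right) = \frac{3}{29} \approx 0.10345$)
$\left(-42508 + g{\left(W,51 \right)}\right) \left(-20522 + 33401\right) = \left(-42508 + 51\right) \left(-20522 + 33401\right) = \left(-42457\right) 12879 = -546803703$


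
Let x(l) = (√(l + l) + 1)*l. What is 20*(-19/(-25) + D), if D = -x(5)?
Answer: -424/5 - 100*√10 ≈ -401.03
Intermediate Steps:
x(l) = l*(1 + √2*√l) (x(l) = (√(2*l) + 1)*l = (√2*√l + 1)*l = (1 + √2*√l)*l = l*(1 + √2*√l))
D = -5 - 5*√10 (D = -(5 + √2*5^(3/2)) = -(5 + √2*(5*√5)) = -(5 + 5*√10) = -5 - 5*√10 ≈ -20.811)
20*(-19/(-25) + D) = 20*(-19/(-25) + (-5 - 5*√10)) = 20*(-19*(-1/25) + (-5 - 5*√10)) = 20*(19/25 + (-5 - 5*√10)) = 20*(-106/25 - 5*√10) = -424/5 - 100*√10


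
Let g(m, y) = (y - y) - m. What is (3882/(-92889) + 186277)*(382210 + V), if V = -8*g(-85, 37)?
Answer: 2200548084649210/30963 ≈ 7.1070e+10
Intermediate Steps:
g(m, y) = -m (g(m, y) = 0 - m = -m)
V = -680 (V = -(-8)*(-85) = -8*85 = -680)
(3882/(-92889) + 186277)*(382210 + V) = (3882/(-92889) + 186277)*(382210 - 680) = (3882*(-1/92889) + 186277)*381530 = (-1294/30963 + 186277)*381530 = (5767693457/30963)*381530 = 2200548084649210/30963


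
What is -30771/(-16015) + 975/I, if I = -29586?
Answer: 298258727/157939930 ≈ 1.8884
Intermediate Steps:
-30771/(-16015) + 975/I = -30771/(-16015) + 975/(-29586) = -30771*(-1/16015) + 975*(-1/29586) = 30771/16015 - 325/9862 = 298258727/157939930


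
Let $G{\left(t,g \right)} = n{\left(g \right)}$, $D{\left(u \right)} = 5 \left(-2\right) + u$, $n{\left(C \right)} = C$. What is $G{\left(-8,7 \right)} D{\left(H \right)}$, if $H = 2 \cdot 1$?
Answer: $-56$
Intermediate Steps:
$H = 2$
$D{\left(u \right)} = -10 + u$
$G{\left(t,g \right)} = g$
$G{\left(-8,7 \right)} D{\left(H \right)} = 7 \left(-10 + 2\right) = 7 \left(-8\right) = -56$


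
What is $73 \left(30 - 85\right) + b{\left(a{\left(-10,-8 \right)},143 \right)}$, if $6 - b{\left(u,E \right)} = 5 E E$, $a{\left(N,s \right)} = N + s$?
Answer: $-106254$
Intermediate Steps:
$b{\left(u,E \right)} = 6 - 5 E^{2}$ ($b{\left(u,E \right)} = 6 - 5 E E = 6 - 5 E^{2}$)
$73 \left(30 - 85\right) + b{\left(a{\left(-10,-8 \right)},143 \right)} = 73 \left(30 - 85\right) + \left(6 - 5 \cdot 143^{2}\right) = 73 \left(30 - 85\right) + \left(6 - 102245\right) = 73 \left(-55\right) - 102239 = -4015 - 102239 = -106254$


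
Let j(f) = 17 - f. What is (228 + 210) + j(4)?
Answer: 451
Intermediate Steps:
(228 + 210) + j(4) = (228 + 210) + (17 - 1*4) = 438 + (17 - 4) = 438 + 13 = 451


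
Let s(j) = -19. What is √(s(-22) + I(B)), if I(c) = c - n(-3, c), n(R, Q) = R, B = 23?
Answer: √7 ≈ 2.6458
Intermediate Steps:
I(c) = 3 + c (I(c) = c - 1*(-3) = c + 3 = 3 + c)
√(s(-22) + I(B)) = √(-19 + (3 + 23)) = √(-19 + 26) = √7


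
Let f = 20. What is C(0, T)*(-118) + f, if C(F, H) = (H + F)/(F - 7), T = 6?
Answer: 848/7 ≈ 121.14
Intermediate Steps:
C(F, H) = (F + H)/(-7 + F)
C(0, T)*(-118) + f = ((0 + 6)/(-7 + 0))*(-118) + 20 = (6/(-7))*(-118) + 20 = -⅐*6*(-118) + 20 = -6/7*(-118) + 20 = 708/7 + 20 = 848/7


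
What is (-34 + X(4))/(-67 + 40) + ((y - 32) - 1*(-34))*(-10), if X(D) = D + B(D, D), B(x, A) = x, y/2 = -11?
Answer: 5426/27 ≈ 200.96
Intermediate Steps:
y = -22 (y = 2*(-11) = -22)
X(D) = 2*D (X(D) = D + D = 2*D)
(-34 + X(4))/(-67 + 40) + ((y - 32) - 1*(-34))*(-10) = (-34 + 2*4)/(-67 + 40) + ((-22 - 32) - 1*(-34))*(-10) = (-34 + 8)/(-27) + (-54 + 34)*(-10) = -26*(-1/27) - 20*(-10) = 26/27 + 200 = 5426/27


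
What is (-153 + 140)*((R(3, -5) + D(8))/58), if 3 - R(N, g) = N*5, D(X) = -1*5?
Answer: 221/58 ≈ 3.8103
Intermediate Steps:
D(X) = -5
R(N, g) = 3 - 5*N (R(N, g) = 3 - N*5 = 3 - 5*N)
(-153 + 140)*((R(3, -5) + D(8))/58) = (-153 + 140)*(((3 - 5*3) - 5)/58) = -13*((3 - 15) - 5)/58 = -13*(-12 - 5)/58 = -(-221)/58 = -13*(-17/58) = 221/58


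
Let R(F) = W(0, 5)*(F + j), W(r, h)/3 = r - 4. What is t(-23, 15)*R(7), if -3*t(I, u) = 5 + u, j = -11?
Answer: -320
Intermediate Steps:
W(r, h) = -12 + 3*r (W(r, h) = 3*(r - 4) = 3*(-4 + r) = -12 + 3*r)
R(F) = 132 - 12*F (R(F) = (-12 + 3*0)*(F - 11) = (-12 + 0)*(-11 + F) = -12*(-11 + F) = 132 - 12*F)
t(I, u) = -5/3 - u/3 (t(I, u) = -(5 + u)/3 = -5/3 - u/3)
t(-23, 15)*R(7) = (-5/3 - ⅓*15)*(132 - 12*7) = (-5/3 - 5)*(132 - 84) = -20/3*48 = -320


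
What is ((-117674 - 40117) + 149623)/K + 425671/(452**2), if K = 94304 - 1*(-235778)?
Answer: 614325575/298394128 ≈ 2.0588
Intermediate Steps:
K = 330082 (K = 94304 + 235778 = 330082)
((-117674 - 40117) + 149623)/K + 425671/(452**2) = ((-117674 - 40117) + 149623)/330082 + 425671/(452**2) = (-157791 + 149623)*(1/330082) + 425671/204304 = -8168*1/330082 + 425671*(1/204304) = -4084/165041 + 3767/1808 = 614325575/298394128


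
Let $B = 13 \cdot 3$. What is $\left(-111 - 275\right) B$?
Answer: $-15054$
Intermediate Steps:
$B = 39$
$\left(-111 - 275\right) B = \left(-111 - 275\right) 39 = \left(-386\right) 39 = -15054$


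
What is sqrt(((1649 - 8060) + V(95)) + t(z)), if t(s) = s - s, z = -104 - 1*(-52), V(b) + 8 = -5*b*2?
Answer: I*sqrt(7369) ≈ 85.843*I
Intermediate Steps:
V(b) = -8 - 10*b (V(b) = -8 - 5*b*2 = -8 - 10*b)
z = -52 (z = -104 + 52 = -52)
t(s) = 0
sqrt(((1649 - 8060) + V(95)) + t(z)) = sqrt(((1649 - 8060) + (-8 - 10*95)) + 0) = sqrt((-6411 + (-8 - 950)) + 0) = sqrt((-6411 - 958) + 0) = sqrt(-7369 + 0) = sqrt(-7369) = I*sqrt(7369)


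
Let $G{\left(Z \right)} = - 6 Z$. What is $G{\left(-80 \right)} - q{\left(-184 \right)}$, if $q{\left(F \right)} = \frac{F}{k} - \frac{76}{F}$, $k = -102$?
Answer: $\frac{1120879}{2346} \approx 477.78$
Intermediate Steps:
$q{\left(F \right)} = - \frac{76}{F} - \frac{F}{102}$ ($q{\left(F \right)} = \frac{F}{-102} - \frac{76}{F} = F \left(- \frac{1}{102}\right) - \frac{76}{F} = - \frac{F}{102} - \frac{76}{F} = - \frac{76}{F} - \frac{F}{102}$)
$G{\left(-80 \right)} - q{\left(-184 \right)} = \left(-6\right) \left(-80\right) - \left(- \frac{76}{-184} - - \frac{92}{51}\right) = 480 - \left(\left(-76\right) \left(- \frac{1}{184}\right) + \frac{92}{51}\right) = 480 - \left(\frac{19}{46} + \frac{92}{51}\right) = 480 - \frac{5201}{2346} = \frac{1120879}{2346}$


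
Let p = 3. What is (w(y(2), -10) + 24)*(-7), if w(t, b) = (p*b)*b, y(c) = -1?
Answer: -2268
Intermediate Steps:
w(t, b) = 3*b² (w(t, b) = (3*b)*b = 3*b²)
(w(y(2), -10) + 24)*(-7) = (3*(-10)² + 24)*(-7) = (3*100 + 24)*(-7) = (300 + 24)*(-7) = 324*(-7) = -2268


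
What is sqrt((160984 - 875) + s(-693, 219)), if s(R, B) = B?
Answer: 14*sqrt(818) ≈ 400.41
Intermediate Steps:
sqrt((160984 - 875) + s(-693, 219)) = sqrt((160984 - 875) + 219) = sqrt(160109 + 219) = sqrt(160328) = 14*sqrt(818)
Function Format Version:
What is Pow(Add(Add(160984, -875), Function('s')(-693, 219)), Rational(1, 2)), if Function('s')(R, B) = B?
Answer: Mul(14, Pow(818, Rational(1, 2))) ≈ 400.41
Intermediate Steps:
Pow(Add(Add(160984, -875), Function('s')(-693, 219)), Rational(1, 2)) = Pow(Add(Add(160984, -875), 219), Rational(1, 2)) = Pow(Add(160109, 219), Rational(1, 2)) = Pow(160328, Rational(1, 2)) = Mul(14, Pow(818, Rational(1, 2)))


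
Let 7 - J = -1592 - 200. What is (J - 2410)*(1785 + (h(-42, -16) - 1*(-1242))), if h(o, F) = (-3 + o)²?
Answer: -3086772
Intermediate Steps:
J = 1799 (J = 7 - (-1592 - 200) = 7 - 1*(-1792) = 7 + 1792 = 1799)
(J - 2410)*(1785 + (h(-42, -16) - 1*(-1242))) = (1799 - 2410)*(1785 + ((-3 - 42)² - 1*(-1242))) = -611*(1785 + ((-45)² + 1242)) = -611*(1785 + (2025 + 1242)) = -611*(1785 + 3267) = -611*5052 = -3086772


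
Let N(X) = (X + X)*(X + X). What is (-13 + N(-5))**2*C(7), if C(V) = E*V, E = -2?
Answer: -105966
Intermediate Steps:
C(V) = -2*V
N(X) = 4*X**2 (N(X) = (2*X)*(2*X) = 4*X**2)
(-13 + N(-5))**2*C(7) = (-13 + 4*(-5)**2)**2*(-2*7) = (-13 + 4*25)**2*(-14) = (-13 + 100)**2*(-14) = 87**2*(-14) = 7569*(-14) = -105966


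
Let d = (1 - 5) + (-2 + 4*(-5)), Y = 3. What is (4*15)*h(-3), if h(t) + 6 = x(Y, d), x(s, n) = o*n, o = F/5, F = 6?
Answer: -2232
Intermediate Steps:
d = -26 (d = -4 + (-2 - 20) = -4 - 22 = -26)
o = 6/5 ≈ 1.2000
x(s, n) = 6*n/5
h(t) = -186/5 (h(t) = -6 + (6/5)*(-26) = -6 - 156/5 = -186/5)
(4*15)*h(-3) = (4*15)*(-186/5) = 60*(-186/5) = -2232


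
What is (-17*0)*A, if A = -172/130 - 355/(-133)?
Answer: 0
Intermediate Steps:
A = 11637/8645 (A = -172*1/130 - 355*(-1/133) = -86/65 + 355/133 = 11637/8645 ≈ 1.3461)
(-17*0)*A = -17*0*(11637/8645) = 0*(11637/8645) = 0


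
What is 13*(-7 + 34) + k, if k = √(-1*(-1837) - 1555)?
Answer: 351 + √282 ≈ 367.79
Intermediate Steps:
k = √282 (k = √(1837 - 1555) = √282 ≈ 16.793)
13*(-7 + 34) + k = 13*(-7 + 34) + √282 = 13*27 + √282 = 351 + √282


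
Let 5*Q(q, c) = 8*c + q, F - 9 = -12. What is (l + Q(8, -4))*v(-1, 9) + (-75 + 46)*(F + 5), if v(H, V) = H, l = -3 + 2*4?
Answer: -291/5 ≈ -58.200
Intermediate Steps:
F = -3 (F = 9 - 12 = -3)
Q(q, c) = q/5 + 8*c/5 (Q(q, c) = (8*c + q)/5 = (q + 8*c)/5 = q/5 + 8*c/5)
l = 5 (l = -3 + 8 = 5)
(l + Q(8, -4))*v(-1, 9) + (-75 + 46)*(F + 5) = (5 + ((1/5)*8 + (8/5)*(-4)))*(-1) + (-75 + 46)*(-3 + 5) = (5 + (8/5 - 32/5))*(-1) - 29*2 = (5 - 24/5)*(-1) - 58 = (1/5)*(-1) - 58 = -1/5 - 58 = -291/5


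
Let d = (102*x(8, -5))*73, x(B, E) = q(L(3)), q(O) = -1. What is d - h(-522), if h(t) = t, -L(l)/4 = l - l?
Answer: -6924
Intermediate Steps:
L(l) = 0 (L(l) = -4*(l - l) = -4*0 = 0)
x(B, E) = -1
d = -7446 (d = (102*(-1))*73 = -102*73 = -7446)
d - h(-522) = -7446 - 1*(-522) = -7446 + 522 = -6924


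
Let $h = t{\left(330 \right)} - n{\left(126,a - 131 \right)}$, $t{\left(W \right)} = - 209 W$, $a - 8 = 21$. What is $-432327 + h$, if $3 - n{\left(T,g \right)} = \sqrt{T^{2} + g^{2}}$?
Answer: $-501300 + 6 \sqrt{730} \approx -5.0114 \cdot 10^{5}$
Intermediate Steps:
$a = 29$ ($a = 8 + 21 = 29$)
$n{\left(T,g \right)} = 3 - \sqrt{T^{2} + g^{2}}$
$h = -68973 + 6 \sqrt{730}$ ($h = \left(-209\right) 330 - \left(3 - \sqrt{126^{2} + \left(29 - 131\right)^{2}}\right) = -68970 - \left(3 - \sqrt{15876 + \left(29 - 131\right)^{2}}\right) = -68970 - \left(3 - \sqrt{15876 + \left(-102\right)^{2}}\right) = -68970 - \left(3 - \sqrt{15876 + 10404}\right) = -68970 - \left(3 - \sqrt{26280}\right) = -68970 - \left(3 - 6 \sqrt{730}\right) = -68973 + 6 \sqrt{730} \approx -68811.0$)
$-432327 + h = -432327 - \left(68973 - 6 \sqrt{730}\right) = -501300 + 6 \sqrt{730}$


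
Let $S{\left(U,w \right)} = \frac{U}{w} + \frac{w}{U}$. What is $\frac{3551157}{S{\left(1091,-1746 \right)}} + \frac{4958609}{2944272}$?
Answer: $- \frac{19916651939992178371}{12480171320784} \approx -1.5959 \cdot 10^{6}$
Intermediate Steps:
$\frac{3551157}{S{\left(1091,-1746 \right)}} + \frac{4958609}{2944272} = \frac{3551157}{\frac{1091}{-1746} - \frac{1746}{1091}} + \frac{4958609}{2944272} = \frac{3551157}{1091 \left(- \frac{1}{1746}\right) - \frac{1746}{1091}} + 4958609 \cdot \frac{1}{2944272} = \frac{3551157}{- \frac{1091}{1746} - \frac{1746}{1091}} + \frac{4958609}{2944272} = \frac{3551157}{- \frac{4238797}{1904886}} + \frac{4958609}{2944272} = 3551157 \left(- \frac{1904886}{4238797}\right) + \frac{4958609}{2944272} = - \frac{6764549253102}{4238797} + \frac{4958609}{2944272} = - \frac{19916651939992178371}{12480171320784}$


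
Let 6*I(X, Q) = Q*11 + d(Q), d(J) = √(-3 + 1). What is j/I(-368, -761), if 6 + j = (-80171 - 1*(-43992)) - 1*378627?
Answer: 6944782504/23357881 + 829624*I*√2/23357881 ≈ 297.32 + 0.05023*I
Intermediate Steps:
d(J) = I*√2 (d(J) = √(-2) = I*√2)
I(X, Q) = 11*Q/6 + I*√2/6 (I(X, Q) = (Q*11 + I*√2)/6 = (11*Q + I*√2)/6 = 11*Q/6 + I*√2/6)
j = -414812 (j = -6 + ((-80171 - 1*(-43992)) - 1*378627) = -6 + ((-80171 + 43992) - 378627) = -6 + (-36179 - 378627) = -6 - 414806 = -414812)
j/I(-368, -761) = -414812/((11/6)*(-761) + I*√2/6) = -414812/(-8371/6 + I*√2/6)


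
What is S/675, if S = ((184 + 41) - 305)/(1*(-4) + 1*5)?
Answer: -16/135 ≈ -0.11852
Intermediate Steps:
S = -80 (S = (225 - 305)/(-4 + 5) = -80/1 = -80*1 = -80)
S/675 = -80/675 = -80*1/675 = -16/135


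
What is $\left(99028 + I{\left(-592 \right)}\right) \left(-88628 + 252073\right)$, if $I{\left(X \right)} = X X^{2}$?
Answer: $-33894514748700$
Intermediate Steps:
$I{\left(X \right)} = X^{3}$
$\left(99028 + I{\left(-592 \right)}\right) \left(-88628 + 252073\right) = \left(99028 + \left(-592\right)^{3}\right) \left(-88628 + 252073\right) = \left(99028 - 207474688\right) 163445 = \left(-207375660\right) 163445 = -33894514748700$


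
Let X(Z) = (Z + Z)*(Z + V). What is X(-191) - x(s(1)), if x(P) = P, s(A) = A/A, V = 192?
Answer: -383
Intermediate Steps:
X(Z) = 2*Z*(192 + Z) (X(Z) = (Z + Z)*(Z + 192) = (2*Z)*(192 + Z) = 2*Z*(192 + Z))
s(A) = 1
X(-191) - x(s(1)) = 2*(-191)*(192 - 191) - 1*1 = 2*(-191)*1 - 1 = -382 - 1 = -383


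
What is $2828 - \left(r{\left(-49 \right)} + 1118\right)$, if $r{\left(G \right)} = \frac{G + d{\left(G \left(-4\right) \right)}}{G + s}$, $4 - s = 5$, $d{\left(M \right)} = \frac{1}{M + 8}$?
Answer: $\frac{3486401}{2040} \approx 1709.0$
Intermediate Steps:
$d{\left(M \right)} = \frac{1}{8 + M}$
$s = -1$ ($s = 4 - 5 = -1$)
$r{\left(G \right)} = \frac{G + \frac{1}{8 - 4 G}}{-1 + G}$ ($r{\left(G \right)} = \frac{G + \frac{1}{8 + G \left(-4\right)}}{G - 1} = \frac{G + \frac{1}{8 - 4 G}}{-1 + G}$)
$2828 - \left(r{\left(-49 \right)} + 1118\right) = 2828 - \left(\frac{- \frac{1}{4} - 49 \left(-2 - 49\right)}{\left(-1 - 49\right) \left(-2 - 49\right)} + 1118\right) = 2828 - \left(\frac{- \frac{1}{4} - -2499}{\left(-50\right) \left(-51\right)} + 1118\right) = 2828 - \left(\left(- \frac{1}{50}\right) \left(- \frac{1}{51}\right) \left(- \frac{1}{4} + 2499\right) + 1118\right) = 2828 - \left(\left(- \frac{1}{50}\right) \left(- \frac{1}{51}\right) \frac{9995}{4} + 1118\right) = 2828 - \left(\frac{1999}{2040} + 1118\right) = 2828 - \frac{2282719}{2040} = \frac{3486401}{2040}$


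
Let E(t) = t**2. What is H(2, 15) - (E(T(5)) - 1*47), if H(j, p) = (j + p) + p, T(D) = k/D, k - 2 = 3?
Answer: 78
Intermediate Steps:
k = 5 (k = 2 + 3 = 5)
T(D) = 5/D
H(j, p) = j + 2*p
H(2, 15) - (E(T(5)) - 1*47) = (2 + 2*15) - ((5/5)**2 - 1*47) = (2 + 30) - ((5*(1/5))**2 - 47) = 32 - (1**2 - 47) = 32 - (1 - 47) = 32 - 1*(-46) = 32 + 46 = 78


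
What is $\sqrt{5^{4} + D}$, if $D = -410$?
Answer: $\sqrt{215} \approx 14.663$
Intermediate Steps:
$\sqrt{5^{4} + D} = \sqrt{5^{4} - 410} = \sqrt{625 - 410} = \sqrt{215}$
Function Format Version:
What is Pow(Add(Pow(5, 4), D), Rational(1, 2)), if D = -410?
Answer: Pow(215, Rational(1, 2)) ≈ 14.663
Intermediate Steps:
Pow(Add(Pow(5, 4), D), Rational(1, 2)) = Pow(Add(Pow(5, 4), -410), Rational(1, 2)) = Pow(Add(625, -410), Rational(1, 2)) = Pow(215, Rational(1, 2))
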